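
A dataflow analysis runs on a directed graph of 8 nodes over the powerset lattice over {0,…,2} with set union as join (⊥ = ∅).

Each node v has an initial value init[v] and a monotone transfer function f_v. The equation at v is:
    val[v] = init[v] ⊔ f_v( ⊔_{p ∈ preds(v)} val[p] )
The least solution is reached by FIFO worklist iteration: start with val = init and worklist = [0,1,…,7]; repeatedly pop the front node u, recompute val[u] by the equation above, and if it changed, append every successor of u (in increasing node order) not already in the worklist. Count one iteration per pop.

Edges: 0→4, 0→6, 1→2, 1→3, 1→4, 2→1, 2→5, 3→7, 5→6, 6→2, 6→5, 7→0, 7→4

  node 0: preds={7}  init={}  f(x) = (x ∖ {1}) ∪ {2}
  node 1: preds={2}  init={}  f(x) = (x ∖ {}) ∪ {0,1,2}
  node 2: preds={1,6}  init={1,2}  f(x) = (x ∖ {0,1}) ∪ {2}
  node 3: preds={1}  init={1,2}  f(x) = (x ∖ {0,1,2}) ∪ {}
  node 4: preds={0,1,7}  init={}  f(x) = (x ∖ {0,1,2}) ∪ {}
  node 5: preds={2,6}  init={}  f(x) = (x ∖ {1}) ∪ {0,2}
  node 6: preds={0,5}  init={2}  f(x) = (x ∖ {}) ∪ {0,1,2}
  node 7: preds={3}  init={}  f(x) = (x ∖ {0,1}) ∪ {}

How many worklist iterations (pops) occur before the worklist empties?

Trace (12 dequeues):
  [1] u=0 | in {} | out {2} | prev {} | push {}
  [2] u=1 | in {1,2} | out {0,1,2} | prev {} | push {}
  [3] u=2 | in {0,1,2} | out {1,2} | ==
  [4] u=3 | in {0,1,2} | out {1,2} | ==
  [5] u=4 | in {0,1,2} | out {} | ==
  [6] u=5 | in {1,2} | out {0,2} | prev {} | push {}
  [7] u=6 | in {0,2} | out {0,1,2} | prev {2} | push {2,5}
  [8] u=7 | in {1,2} | out {2} | prev {} | push {0,4}
  [9] u=2 | in {0,1,2} | out {1,2} | ==
  [10] u=5 | in {0,1,2} | out {0,2} | ==
  [11] u=0 | in {2} | out {2} | ==
  [12] u=4 | in {0,1,2} | out {} | ==

Converged values:
  [0] {2}
  [1] {0,1,2}
  [2] {1,2}
  [3] {1,2}
  [4] {}
  [5] {0,2}
  [6] {0,1,2}
  [7] {2}

12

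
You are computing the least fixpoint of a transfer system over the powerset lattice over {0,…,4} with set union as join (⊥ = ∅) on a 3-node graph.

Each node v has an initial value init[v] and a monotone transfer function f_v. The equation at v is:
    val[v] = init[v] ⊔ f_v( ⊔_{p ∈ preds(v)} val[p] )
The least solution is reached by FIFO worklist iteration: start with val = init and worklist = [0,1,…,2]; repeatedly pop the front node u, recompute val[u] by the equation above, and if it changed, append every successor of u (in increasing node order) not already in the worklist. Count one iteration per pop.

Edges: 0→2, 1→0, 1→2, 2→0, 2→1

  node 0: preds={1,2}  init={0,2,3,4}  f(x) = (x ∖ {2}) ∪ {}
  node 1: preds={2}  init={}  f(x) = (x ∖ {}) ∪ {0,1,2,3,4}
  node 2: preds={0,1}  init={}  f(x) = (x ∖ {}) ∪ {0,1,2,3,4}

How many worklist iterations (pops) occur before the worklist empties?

Iteration log — 6 steps:
  step 1. node 0  ⊔preds={}  new={0,2,3,4}  stable
  step 2. node 1  ⊔preds={}  new={0,1,2,3,4}  old={}  +wl: 0
  step 3. node 2  ⊔preds={0,1,2,3,4}  new={0,1,2,3,4}  old={}  +wl: 1
  step 4. node 0  ⊔preds={0,1,2,3,4}  new={0,1,2,3,4}  old={0,2,3,4}  +wl: 2
  step 5. node 1  ⊔preds={0,1,2,3,4}  new={0,1,2,3,4}  stable
  step 6. node 2  ⊔preds={0,1,2,3,4}  new={0,1,2,3,4}  stable

Least fixpoint reached:
  node 0: {0,1,2,3,4}
  node 1: {0,1,2,3,4}
  node 2: {0,1,2,3,4}

6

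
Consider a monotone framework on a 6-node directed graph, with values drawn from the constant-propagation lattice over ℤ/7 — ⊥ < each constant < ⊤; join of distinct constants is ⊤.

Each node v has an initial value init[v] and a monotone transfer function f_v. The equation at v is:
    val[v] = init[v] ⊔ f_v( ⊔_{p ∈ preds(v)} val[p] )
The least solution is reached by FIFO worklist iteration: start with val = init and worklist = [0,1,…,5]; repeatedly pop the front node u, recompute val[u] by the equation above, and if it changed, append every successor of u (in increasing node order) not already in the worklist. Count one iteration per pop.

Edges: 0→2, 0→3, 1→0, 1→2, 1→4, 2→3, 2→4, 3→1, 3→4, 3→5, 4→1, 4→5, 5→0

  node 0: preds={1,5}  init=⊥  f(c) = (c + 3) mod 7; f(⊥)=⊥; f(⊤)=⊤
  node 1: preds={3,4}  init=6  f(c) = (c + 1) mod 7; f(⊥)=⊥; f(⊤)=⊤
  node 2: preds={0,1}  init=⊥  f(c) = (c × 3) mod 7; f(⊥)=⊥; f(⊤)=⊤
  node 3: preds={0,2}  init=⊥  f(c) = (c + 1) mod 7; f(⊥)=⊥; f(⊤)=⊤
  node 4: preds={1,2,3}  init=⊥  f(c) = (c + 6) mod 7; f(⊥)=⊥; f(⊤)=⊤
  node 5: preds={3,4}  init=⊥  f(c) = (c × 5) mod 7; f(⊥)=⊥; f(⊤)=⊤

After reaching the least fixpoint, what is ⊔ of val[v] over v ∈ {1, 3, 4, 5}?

Worklist (11 pops):
  #1 pop 0: in=6 → 2 (was ⊥); enqueue []
  #2 pop 1: in=⊥ → 6 (no change)
  #3 pop 2: in=⊤ → ⊤ (was ⊥); enqueue []
  #4 pop 3: in=⊤ → ⊤ (was ⊥); enqueue [1]
  #5 pop 4: in=⊤ → ⊤ (was ⊥); enqueue []
  #6 pop 5: in=⊤ → ⊤ (was ⊥); enqueue [0]
  #7 pop 1: in=⊤ → ⊤ (was 6); enqueue [2,4]
  #8 pop 0: in=⊤ → ⊤ (was 2); enqueue [3]
  #9 pop 2: in=⊤ → ⊤ (no change)
  #10 pop 4: in=⊤ → ⊤ (no change)
  #11 pop 3: in=⊤ → ⊤ (no change)

Fixpoint:
  val[0] = ⊤
  val[1] = ⊤
  val[2] = ⊤
  val[3] = ⊤
  val[4] = ⊤
  val[5] = ⊤

⊤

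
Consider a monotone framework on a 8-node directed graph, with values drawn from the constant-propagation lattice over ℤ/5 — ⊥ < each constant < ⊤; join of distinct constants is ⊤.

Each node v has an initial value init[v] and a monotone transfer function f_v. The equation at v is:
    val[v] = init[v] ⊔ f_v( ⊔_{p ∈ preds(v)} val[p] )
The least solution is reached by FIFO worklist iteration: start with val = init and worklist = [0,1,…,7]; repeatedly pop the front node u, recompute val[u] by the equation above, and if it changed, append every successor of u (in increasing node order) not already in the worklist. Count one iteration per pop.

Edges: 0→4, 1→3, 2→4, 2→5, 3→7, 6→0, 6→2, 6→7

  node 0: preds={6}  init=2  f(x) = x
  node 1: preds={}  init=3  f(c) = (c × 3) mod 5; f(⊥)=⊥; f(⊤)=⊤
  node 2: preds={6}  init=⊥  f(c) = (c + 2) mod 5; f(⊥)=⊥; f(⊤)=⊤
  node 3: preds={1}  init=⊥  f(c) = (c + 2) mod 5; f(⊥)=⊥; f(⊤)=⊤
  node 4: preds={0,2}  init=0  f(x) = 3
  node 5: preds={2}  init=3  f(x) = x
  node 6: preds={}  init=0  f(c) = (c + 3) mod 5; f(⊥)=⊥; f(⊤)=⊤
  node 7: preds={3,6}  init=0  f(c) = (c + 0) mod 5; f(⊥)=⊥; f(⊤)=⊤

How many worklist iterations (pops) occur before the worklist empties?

8

Iteration log — 8 steps:
  step 1. node 0  ⊔preds=0  new=⊤  old=2  +wl: 
  step 2. node 1  ⊔preds=⊥  new=3  stable
  step 3. node 2  ⊔preds=0  new=2  old=⊥  +wl: 
  step 4. node 3  ⊔preds=3  new=0  old=⊥  +wl: 
  step 5. node 4  ⊔preds=⊤  new=⊤  old=0  +wl: 
  step 6. node 5  ⊔preds=2  new=⊤  old=3  +wl: 
  step 7. node 6  ⊔preds=⊥  new=0  stable
  step 8. node 7  ⊔preds=0  new=0  stable

Least fixpoint reached:
  node 0: ⊤
  node 1: 3
  node 2: 2
  node 3: 0
  node 4: ⊤
  node 5: ⊤
  node 6: 0
  node 7: 0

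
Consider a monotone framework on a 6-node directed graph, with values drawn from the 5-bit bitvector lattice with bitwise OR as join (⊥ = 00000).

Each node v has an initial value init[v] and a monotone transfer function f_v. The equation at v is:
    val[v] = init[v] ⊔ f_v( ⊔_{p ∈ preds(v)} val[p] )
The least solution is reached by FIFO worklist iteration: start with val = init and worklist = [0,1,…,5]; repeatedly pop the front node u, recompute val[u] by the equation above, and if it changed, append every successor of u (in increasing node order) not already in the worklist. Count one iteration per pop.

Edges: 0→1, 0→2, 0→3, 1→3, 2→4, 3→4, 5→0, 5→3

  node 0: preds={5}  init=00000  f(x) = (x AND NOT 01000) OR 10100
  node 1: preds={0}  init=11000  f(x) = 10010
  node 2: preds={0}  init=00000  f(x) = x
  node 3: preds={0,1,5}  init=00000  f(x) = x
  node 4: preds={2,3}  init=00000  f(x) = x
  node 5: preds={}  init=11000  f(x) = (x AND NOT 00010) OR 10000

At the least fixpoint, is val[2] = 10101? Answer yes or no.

no

Worklist (6 pops):
  #1 pop 0: in=11000 → 10100 (was 00000); enqueue []
  #2 pop 1: in=10100 → 11010 (was 11000); enqueue []
  #3 pop 2: in=10100 → 10100 (was 00000); enqueue []
  #4 pop 3: in=11110 → 11110 (was 00000); enqueue []
  #5 pop 4: in=11110 → 11110 (was 00000); enqueue []
  #6 pop 5: in=00000 → 11000 (no change)

Fixpoint:
  val[0] = 10100
  val[1] = 11010
  val[2] = 10100
  val[3] = 11110
  val[4] = 11110
  val[5] = 11000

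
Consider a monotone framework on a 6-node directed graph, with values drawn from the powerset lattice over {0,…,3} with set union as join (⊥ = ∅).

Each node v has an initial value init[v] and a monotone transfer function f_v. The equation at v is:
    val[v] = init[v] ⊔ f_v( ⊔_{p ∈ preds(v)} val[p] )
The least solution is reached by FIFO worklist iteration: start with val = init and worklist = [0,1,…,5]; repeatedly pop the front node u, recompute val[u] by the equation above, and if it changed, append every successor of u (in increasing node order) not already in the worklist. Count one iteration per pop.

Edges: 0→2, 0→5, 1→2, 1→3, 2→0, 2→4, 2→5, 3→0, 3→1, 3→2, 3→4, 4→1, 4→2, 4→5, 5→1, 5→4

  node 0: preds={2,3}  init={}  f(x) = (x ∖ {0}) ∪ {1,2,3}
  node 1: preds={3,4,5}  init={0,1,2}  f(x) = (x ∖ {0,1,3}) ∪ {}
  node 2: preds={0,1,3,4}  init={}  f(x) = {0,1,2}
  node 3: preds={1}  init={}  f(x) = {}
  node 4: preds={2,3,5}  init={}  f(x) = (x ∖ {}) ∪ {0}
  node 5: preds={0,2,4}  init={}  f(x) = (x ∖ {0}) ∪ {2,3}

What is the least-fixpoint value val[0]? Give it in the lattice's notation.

Iteration log — 13 steps:
  step 1. node 0  ⊔preds={}  new={1,2,3}  old={}  +wl: 
  step 2. node 1  ⊔preds={}  new={0,1,2}  stable
  step 3. node 2  ⊔preds={0,1,2,3}  new={0,1,2}  old={}  +wl: 0
  step 4. node 3  ⊔preds={0,1,2}  new={}  stable
  step 5. node 4  ⊔preds={0,1,2}  new={0,1,2}  old={}  +wl: 1,2
  step 6. node 5  ⊔preds={0,1,2,3}  new={1,2,3}  old={}  +wl: 4
  step 7. node 0  ⊔preds={0,1,2}  new={1,2,3}  stable
  step 8. node 1  ⊔preds={0,1,2,3}  new={0,1,2}  stable
  step 9. node 2  ⊔preds={0,1,2,3}  new={0,1,2}  stable
  step 10. node 4  ⊔preds={0,1,2,3}  new={0,1,2,3}  old={0,1,2}  +wl: 1,2,5
  step 11. node 1  ⊔preds={0,1,2,3}  new={0,1,2}  stable
  step 12. node 2  ⊔preds={0,1,2,3}  new={0,1,2}  stable
  step 13. node 5  ⊔preds={0,1,2,3}  new={1,2,3}  stable

Least fixpoint reached:
  node 0: {1,2,3}
  node 1: {0,1,2}
  node 2: {0,1,2}
  node 3: {}
  node 4: {0,1,2,3}
  node 5: {1,2,3}

{1,2,3}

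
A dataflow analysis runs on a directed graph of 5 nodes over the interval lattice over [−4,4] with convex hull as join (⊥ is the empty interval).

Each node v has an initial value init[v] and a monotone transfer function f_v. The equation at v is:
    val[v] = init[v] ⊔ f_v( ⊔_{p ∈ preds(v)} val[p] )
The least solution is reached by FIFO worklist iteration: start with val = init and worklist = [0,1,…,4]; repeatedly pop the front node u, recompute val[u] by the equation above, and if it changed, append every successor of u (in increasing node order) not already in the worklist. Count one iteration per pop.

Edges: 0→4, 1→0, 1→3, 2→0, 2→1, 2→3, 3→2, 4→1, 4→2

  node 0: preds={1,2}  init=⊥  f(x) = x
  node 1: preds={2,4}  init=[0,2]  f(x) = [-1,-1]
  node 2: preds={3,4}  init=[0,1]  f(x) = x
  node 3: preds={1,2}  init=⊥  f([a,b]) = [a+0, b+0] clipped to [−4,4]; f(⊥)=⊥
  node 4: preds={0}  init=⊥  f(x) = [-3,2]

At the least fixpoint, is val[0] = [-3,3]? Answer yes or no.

Iteration log — 13 steps:
  step 1. node 0  ⊔preds=[0,2]  new=[0,2]  old=⊥  +wl: 
  step 2. node 1  ⊔preds=[0,1]  new=[-1,2]  old=[0,2]  +wl: 0
  step 3. node 2  ⊔preds=⊥  new=[0,1]  stable
  step 4. node 3  ⊔preds=[-1,2]  new=[-1,2]  old=⊥  +wl: 2
  step 5. node 4  ⊔preds=[0,2]  new=[-3,2]  old=⊥  +wl: 1
  step 6. node 0  ⊔preds=[-1,2]  new=[-1,2]  old=[0,2]  +wl: 4
  step 7. node 2  ⊔preds=[-3,2]  new=[-3,2]  old=[0,1]  +wl: 0,3
  step 8. node 1  ⊔preds=[-3,2]  new=[-1,2]  stable
  step 9. node 4  ⊔preds=[-1,2]  new=[-3,2]  stable
  step 10. node 0  ⊔preds=[-3,2]  new=[-3,2]  old=[-1,2]  +wl: 4
  step 11. node 3  ⊔preds=[-3,2]  new=[-3,2]  old=[-1,2]  +wl: 2
  step 12. node 4  ⊔preds=[-3,2]  new=[-3,2]  stable
  step 13. node 2  ⊔preds=[-3,2]  new=[-3,2]  stable

Least fixpoint reached:
  node 0: [-3,2]
  node 1: [-1,2]
  node 2: [-3,2]
  node 3: [-3,2]
  node 4: [-3,2]

no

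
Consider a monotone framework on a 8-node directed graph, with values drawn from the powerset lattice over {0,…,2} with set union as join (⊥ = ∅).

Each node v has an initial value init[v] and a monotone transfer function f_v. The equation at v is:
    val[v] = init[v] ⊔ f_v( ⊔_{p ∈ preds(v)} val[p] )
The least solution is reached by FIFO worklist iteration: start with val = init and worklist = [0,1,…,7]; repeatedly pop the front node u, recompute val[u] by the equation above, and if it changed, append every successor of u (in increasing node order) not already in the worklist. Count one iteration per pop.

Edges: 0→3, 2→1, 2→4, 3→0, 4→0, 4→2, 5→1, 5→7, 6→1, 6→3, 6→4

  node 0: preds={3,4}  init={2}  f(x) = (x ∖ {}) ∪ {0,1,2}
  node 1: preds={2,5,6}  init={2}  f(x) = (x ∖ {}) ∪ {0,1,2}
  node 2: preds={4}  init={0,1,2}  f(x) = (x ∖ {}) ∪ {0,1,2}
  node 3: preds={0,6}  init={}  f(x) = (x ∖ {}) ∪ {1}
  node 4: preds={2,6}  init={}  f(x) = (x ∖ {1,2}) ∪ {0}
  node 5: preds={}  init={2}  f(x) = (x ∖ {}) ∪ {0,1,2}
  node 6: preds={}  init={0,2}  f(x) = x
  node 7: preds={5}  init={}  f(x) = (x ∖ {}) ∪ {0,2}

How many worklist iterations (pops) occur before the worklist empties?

11

Iteration log — 11 steps:
  step 1. node 0  ⊔preds={}  new={0,1,2}  old={2}  +wl: 
  step 2. node 1  ⊔preds={0,1,2}  new={0,1,2}  old={2}  +wl: 
  step 3. node 2  ⊔preds={}  new={0,1,2}  stable
  step 4. node 3  ⊔preds={0,1,2}  new={0,1,2}  old={}  +wl: 0
  step 5. node 4  ⊔preds={0,1,2}  new={0}  old={}  +wl: 2
  step 6. node 5  ⊔preds={}  new={0,1,2}  old={2}  +wl: 1
  step 7. node 6  ⊔preds={}  new={0,2}  stable
  step 8. node 7  ⊔preds={0,1,2}  new={0,1,2}  old={}  +wl: 
  step 9. node 0  ⊔preds={0,1,2}  new={0,1,2}  stable
  step 10. node 2  ⊔preds={0}  new={0,1,2}  stable
  step 11. node 1  ⊔preds={0,1,2}  new={0,1,2}  stable

Least fixpoint reached:
  node 0: {0,1,2}
  node 1: {0,1,2}
  node 2: {0,1,2}
  node 3: {0,1,2}
  node 4: {0}
  node 5: {0,1,2}
  node 6: {0,2}
  node 7: {0,1,2}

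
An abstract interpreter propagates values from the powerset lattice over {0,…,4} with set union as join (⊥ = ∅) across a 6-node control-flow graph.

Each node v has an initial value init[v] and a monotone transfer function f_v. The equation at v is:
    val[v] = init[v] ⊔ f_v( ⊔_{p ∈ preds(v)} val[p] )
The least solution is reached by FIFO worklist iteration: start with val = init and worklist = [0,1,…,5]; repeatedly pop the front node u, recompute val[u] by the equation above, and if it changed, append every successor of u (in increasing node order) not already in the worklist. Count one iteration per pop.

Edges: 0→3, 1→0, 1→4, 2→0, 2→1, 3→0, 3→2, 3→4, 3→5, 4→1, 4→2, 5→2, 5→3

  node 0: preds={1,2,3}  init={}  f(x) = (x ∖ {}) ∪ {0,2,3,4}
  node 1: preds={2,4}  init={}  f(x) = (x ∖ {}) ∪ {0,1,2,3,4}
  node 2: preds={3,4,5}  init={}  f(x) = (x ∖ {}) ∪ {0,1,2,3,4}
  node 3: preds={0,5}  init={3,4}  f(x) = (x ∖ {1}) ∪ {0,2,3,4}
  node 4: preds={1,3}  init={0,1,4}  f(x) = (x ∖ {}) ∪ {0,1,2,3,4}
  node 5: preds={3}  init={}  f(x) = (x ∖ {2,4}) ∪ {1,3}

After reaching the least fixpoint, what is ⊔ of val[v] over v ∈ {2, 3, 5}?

Trace (10 dequeues):
  [1] u=0 | in {3,4} | out {0,2,3,4} | prev {} | push {}
  [2] u=1 | in {0,1,4} | out {0,1,2,3,4} | prev {} | push {0}
  [3] u=2 | in {0,1,3,4} | out {0,1,2,3,4} | prev {} | push {1}
  [4] u=3 | in {0,2,3,4} | out {0,2,3,4} | prev {3,4} | push {2}
  [5] u=4 | in {0,1,2,3,4} | out {0,1,2,3,4} | prev {0,1,4} | push {}
  [6] u=5 | in {0,2,3,4} | out {0,1,3} | prev {} | push {3}
  [7] u=0 | in {0,1,2,3,4} | out {0,1,2,3,4} | prev {0,2,3,4} | push {}
  [8] u=1 | in {0,1,2,3,4} | out {0,1,2,3,4} | ==
  [9] u=2 | in {0,1,2,3,4} | out {0,1,2,3,4} | ==
  [10] u=3 | in {0,1,2,3,4} | out {0,2,3,4} | ==

Converged values:
  [0] {0,1,2,3,4}
  [1] {0,1,2,3,4}
  [2] {0,1,2,3,4}
  [3] {0,2,3,4}
  [4] {0,1,2,3,4}
  [5] {0,1,3}

{0,1,2,3,4}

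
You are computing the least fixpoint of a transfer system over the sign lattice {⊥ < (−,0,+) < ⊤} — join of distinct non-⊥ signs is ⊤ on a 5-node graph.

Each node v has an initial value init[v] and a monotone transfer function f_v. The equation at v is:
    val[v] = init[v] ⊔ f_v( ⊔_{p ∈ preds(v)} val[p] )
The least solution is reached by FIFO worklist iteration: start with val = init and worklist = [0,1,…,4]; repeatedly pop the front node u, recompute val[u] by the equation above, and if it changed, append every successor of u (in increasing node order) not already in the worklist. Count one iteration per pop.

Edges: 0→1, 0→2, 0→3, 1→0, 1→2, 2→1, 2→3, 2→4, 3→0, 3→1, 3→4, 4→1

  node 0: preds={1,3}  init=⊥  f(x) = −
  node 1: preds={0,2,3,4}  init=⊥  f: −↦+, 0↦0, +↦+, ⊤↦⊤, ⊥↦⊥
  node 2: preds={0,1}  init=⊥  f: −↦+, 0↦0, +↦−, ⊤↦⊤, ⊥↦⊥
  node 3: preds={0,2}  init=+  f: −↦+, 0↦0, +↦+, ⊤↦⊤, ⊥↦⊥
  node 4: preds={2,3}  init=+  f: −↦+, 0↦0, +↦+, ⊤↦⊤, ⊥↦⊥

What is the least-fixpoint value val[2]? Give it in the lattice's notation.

Iteration log — 7 steps:
  step 1. node 0  ⊔preds=+  new=−  old=⊥  +wl: 
  step 2. node 1  ⊔preds=⊤  new=⊤  old=⊥  +wl: 0
  step 3. node 2  ⊔preds=⊤  new=⊤  old=⊥  +wl: 1
  step 4. node 3  ⊔preds=⊤  new=⊤  old=+  +wl: 
  step 5. node 4  ⊔preds=⊤  new=⊤  old=+  +wl: 
  step 6. node 0  ⊔preds=⊤  new=−  stable
  step 7. node 1  ⊔preds=⊤  new=⊤  stable

Least fixpoint reached:
  node 0: −
  node 1: ⊤
  node 2: ⊤
  node 3: ⊤
  node 4: ⊤

⊤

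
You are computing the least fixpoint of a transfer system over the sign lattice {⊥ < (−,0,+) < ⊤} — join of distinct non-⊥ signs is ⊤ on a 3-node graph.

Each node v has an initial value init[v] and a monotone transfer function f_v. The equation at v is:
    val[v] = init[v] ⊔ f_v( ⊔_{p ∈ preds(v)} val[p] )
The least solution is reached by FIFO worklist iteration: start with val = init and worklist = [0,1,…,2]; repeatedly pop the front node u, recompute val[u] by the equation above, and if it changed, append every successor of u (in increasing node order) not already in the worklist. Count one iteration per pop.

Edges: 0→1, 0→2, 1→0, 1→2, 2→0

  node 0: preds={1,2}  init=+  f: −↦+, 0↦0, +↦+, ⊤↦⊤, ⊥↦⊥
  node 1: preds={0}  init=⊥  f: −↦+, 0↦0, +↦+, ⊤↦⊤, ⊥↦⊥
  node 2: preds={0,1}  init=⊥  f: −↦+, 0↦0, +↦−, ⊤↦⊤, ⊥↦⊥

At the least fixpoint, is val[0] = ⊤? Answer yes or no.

yes

Worklist (7 pops):
  #1 pop 0: in=⊥ → + (no change)
  #2 pop 1: in=+ → + (was ⊥); enqueue [0]
  #3 pop 2: in=+ → − (was ⊥); enqueue []
  #4 pop 0: in=⊤ → ⊤ (was +); enqueue [1,2]
  #5 pop 1: in=⊤ → ⊤ (was +); enqueue [0]
  #6 pop 2: in=⊤ → ⊤ (was −); enqueue []
  #7 pop 0: in=⊤ → ⊤ (no change)

Fixpoint:
  val[0] = ⊤
  val[1] = ⊤
  val[2] = ⊤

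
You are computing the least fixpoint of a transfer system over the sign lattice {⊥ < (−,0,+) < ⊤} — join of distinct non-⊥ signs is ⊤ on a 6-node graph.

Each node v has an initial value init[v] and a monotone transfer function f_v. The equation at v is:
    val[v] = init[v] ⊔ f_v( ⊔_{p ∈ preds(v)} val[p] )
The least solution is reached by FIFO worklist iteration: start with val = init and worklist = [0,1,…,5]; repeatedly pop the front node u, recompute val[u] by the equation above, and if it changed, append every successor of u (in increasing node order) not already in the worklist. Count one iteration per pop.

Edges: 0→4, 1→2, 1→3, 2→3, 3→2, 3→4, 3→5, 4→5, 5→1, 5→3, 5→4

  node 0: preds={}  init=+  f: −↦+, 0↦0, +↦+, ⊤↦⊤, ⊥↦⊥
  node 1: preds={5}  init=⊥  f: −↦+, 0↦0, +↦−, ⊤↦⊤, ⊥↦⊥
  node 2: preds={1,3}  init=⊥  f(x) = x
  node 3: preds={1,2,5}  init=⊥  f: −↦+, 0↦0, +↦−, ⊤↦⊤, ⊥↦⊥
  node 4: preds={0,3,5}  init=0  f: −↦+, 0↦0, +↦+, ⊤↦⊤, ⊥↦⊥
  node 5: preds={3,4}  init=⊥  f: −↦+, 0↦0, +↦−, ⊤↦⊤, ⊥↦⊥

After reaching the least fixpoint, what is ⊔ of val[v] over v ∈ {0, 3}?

⊤

Worklist (12 pops):
  #1 pop 0: in=⊥ → + (no change)
  #2 pop 1: in=⊥ → ⊥ (no change)
  #3 pop 2: in=⊥ → ⊥ (no change)
  #4 pop 3: in=⊥ → ⊥ (no change)
  #5 pop 4: in=+ → ⊤ (was 0); enqueue []
  #6 pop 5: in=⊤ → ⊤ (was ⊥); enqueue [1,3,4]
  #7 pop 1: in=⊤ → ⊤ (was ⊥); enqueue [2]
  #8 pop 3: in=⊤ → ⊤ (was ⊥); enqueue [5]
  #9 pop 4: in=⊤ → ⊤ (no change)
  #10 pop 2: in=⊤ → ⊤ (was ⊥); enqueue [3]
  #11 pop 5: in=⊤ → ⊤ (no change)
  #12 pop 3: in=⊤ → ⊤ (no change)

Fixpoint:
  val[0] = +
  val[1] = ⊤
  val[2] = ⊤
  val[3] = ⊤
  val[4] = ⊤
  val[5] = ⊤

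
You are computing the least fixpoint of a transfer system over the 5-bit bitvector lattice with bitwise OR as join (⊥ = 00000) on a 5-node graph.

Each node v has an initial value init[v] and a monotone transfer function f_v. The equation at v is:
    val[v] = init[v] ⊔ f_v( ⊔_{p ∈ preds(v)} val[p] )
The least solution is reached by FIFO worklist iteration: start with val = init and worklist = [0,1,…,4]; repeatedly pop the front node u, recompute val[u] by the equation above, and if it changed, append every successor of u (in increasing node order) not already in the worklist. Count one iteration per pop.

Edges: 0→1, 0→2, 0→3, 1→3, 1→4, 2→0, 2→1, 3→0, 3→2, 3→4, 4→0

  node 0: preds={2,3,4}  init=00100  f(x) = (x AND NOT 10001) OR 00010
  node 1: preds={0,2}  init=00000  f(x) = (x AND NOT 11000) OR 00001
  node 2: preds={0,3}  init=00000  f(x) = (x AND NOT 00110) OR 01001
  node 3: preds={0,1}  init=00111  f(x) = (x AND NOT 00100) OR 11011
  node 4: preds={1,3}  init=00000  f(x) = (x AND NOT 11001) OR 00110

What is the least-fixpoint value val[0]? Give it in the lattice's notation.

01110

Iteration log — 11 steps:
  step 1. node 0  ⊔preds=00111  new=00110  old=00100  +wl: 
  step 2. node 1  ⊔preds=00110  new=00111  old=00000  +wl: 
  step 3. node 2  ⊔preds=00111  new=01001  old=00000  +wl: 0,1
  step 4. node 3  ⊔preds=00111  new=11111  old=00111  +wl: 2
  step 5. node 4  ⊔preds=11111  new=00110  old=00000  +wl: 
  step 6. node 0  ⊔preds=11111  new=01110  old=00110  +wl: 3
  step 7. node 1  ⊔preds=01111  new=00111  stable
  step 8. node 2  ⊔preds=11111  new=11001  old=01001  +wl: 0,1
  step 9. node 3  ⊔preds=01111  new=11111  stable
  step 10. node 0  ⊔preds=11111  new=01110  stable
  step 11. node 1  ⊔preds=11111  new=00111  stable

Least fixpoint reached:
  node 0: 01110
  node 1: 00111
  node 2: 11001
  node 3: 11111
  node 4: 00110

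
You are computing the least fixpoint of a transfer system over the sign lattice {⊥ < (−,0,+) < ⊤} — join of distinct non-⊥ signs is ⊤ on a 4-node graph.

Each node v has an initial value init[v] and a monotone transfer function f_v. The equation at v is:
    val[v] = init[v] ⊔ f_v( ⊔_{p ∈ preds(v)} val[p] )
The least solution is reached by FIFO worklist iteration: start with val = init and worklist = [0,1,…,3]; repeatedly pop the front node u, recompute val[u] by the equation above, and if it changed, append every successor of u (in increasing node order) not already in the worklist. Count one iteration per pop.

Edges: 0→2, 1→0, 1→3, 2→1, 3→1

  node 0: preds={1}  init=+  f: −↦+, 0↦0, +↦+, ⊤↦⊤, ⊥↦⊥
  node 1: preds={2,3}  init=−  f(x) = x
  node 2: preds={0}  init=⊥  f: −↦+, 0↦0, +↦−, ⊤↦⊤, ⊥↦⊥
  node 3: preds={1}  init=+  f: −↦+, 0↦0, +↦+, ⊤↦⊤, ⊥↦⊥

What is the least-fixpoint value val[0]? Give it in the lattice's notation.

⊤

Worklist (8 pops):
  #1 pop 0: in=− → + (no change)
  #2 pop 1: in=+ → ⊤ (was −); enqueue [0]
  #3 pop 2: in=+ → − (was ⊥); enqueue [1]
  #4 pop 3: in=⊤ → ⊤ (was +); enqueue []
  #5 pop 0: in=⊤ → ⊤ (was +); enqueue [2]
  #6 pop 1: in=⊤ → ⊤ (no change)
  #7 pop 2: in=⊤ → ⊤ (was −); enqueue [1]
  #8 pop 1: in=⊤ → ⊤ (no change)

Fixpoint:
  val[0] = ⊤
  val[1] = ⊤
  val[2] = ⊤
  val[3] = ⊤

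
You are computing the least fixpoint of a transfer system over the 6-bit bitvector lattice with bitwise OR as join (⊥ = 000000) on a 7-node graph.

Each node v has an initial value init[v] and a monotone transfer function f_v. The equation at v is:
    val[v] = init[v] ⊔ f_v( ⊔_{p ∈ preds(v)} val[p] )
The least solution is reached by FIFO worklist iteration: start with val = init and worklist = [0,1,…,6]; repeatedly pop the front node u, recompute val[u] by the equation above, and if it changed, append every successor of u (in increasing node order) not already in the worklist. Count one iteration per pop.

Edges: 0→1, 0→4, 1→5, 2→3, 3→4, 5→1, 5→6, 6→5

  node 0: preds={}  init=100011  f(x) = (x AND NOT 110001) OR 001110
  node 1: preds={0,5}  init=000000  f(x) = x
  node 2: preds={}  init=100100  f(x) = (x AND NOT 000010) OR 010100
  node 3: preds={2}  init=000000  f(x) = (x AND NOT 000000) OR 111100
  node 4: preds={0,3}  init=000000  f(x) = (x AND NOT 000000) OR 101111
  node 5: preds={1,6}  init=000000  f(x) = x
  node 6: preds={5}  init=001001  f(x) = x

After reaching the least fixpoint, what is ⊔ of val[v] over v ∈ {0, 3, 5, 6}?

Iteration log — 9 steps:
  step 1. node 0  ⊔preds=000000  new=101111  old=100011  +wl: 
  step 2. node 1  ⊔preds=101111  new=101111  old=000000  +wl: 
  step 3. node 2  ⊔preds=000000  new=110100  old=100100  +wl: 
  step 4. node 3  ⊔preds=110100  new=111100  old=000000  +wl: 
  step 5. node 4  ⊔preds=111111  new=111111  old=000000  +wl: 
  step 6. node 5  ⊔preds=101111  new=101111  old=000000  +wl: 1
  step 7. node 6  ⊔preds=101111  new=101111  old=001001  +wl: 5
  step 8. node 1  ⊔preds=101111  new=101111  stable
  step 9. node 5  ⊔preds=101111  new=101111  stable

Least fixpoint reached:
  node 0: 101111
  node 1: 101111
  node 2: 110100
  node 3: 111100
  node 4: 111111
  node 5: 101111
  node 6: 101111

111111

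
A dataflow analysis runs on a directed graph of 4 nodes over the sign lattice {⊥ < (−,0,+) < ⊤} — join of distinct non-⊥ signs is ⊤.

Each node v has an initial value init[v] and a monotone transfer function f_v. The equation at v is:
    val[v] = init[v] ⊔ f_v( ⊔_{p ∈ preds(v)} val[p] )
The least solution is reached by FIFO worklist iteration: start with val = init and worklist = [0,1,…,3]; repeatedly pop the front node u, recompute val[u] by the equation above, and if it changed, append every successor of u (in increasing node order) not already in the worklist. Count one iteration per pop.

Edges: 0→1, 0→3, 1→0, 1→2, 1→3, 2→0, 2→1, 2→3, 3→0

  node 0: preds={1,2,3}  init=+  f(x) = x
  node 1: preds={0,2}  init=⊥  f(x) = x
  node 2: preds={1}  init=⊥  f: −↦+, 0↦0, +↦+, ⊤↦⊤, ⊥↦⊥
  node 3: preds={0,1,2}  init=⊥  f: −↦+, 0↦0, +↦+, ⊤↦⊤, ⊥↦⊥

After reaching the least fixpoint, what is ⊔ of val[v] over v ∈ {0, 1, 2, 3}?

Worklist (6 pops):
  #1 pop 0: in=⊥ → + (no change)
  #2 pop 1: in=+ → + (was ⊥); enqueue [0]
  #3 pop 2: in=+ → + (was ⊥); enqueue [1]
  #4 pop 3: in=+ → + (was ⊥); enqueue []
  #5 pop 0: in=+ → + (no change)
  #6 pop 1: in=+ → + (no change)

Fixpoint:
  val[0] = +
  val[1] = +
  val[2] = +
  val[3] = +

+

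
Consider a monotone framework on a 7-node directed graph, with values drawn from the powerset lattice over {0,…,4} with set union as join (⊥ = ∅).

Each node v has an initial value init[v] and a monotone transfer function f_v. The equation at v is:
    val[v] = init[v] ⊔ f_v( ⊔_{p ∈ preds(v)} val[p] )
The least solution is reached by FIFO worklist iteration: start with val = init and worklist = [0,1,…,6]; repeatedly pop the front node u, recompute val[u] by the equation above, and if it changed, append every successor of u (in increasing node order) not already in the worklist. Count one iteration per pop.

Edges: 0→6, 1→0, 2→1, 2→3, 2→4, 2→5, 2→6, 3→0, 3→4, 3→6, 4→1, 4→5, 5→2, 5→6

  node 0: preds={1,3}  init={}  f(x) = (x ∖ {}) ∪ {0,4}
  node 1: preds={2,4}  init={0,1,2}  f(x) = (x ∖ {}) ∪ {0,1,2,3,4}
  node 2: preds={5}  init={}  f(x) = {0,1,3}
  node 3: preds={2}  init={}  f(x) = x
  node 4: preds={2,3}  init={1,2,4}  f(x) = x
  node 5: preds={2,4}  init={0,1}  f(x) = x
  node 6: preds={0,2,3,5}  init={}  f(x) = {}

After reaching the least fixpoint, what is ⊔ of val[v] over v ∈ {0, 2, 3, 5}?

{0,1,2,3,4}

Worklist (11 pops):
  #1 pop 0: in={0,1,2} → {0,1,2,4} (was {}); enqueue []
  #2 pop 1: in={1,2,4} → {0,1,2,3,4} (was {0,1,2}); enqueue [0]
  #3 pop 2: in={0,1} → {0,1,3} (was {}); enqueue [1]
  #4 pop 3: in={0,1,3} → {0,1,3} (was {}); enqueue []
  #5 pop 4: in={0,1,3} → {0,1,2,3,4} (was {1,2,4}); enqueue []
  #6 pop 5: in={0,1,2,3,4} → {0,1,2,3,4} (was {0,1}); enqueue [2]
  #7 pop 6: in={0,1,2,3,4} → {} (no change)
  #8 pop 0: in={0,1,2,3,4} → {0,1,2,3,4} (was {0,1,2,4}); enqueue [6]
  #9 pop 1: in={0,1,2,3,4} → {0,1,2,3,4} (no change)
  #10 pop 2: in={0,1,2,3,4} → {0,1,3} (no change)
  #11 pop 6: in={0,1,2,3,4} → {} (no change)

Fixpoint:
  val[0] = {0,1,2,3,4}
  val[1] = {0,1,2,3,4}
  val[2] = {0,1,3}
  val[3] = {0,1,3}
  val[4] = {0,1,2,3,4}
  val[5] = {0,1,2,3,4}
  val[6] = {}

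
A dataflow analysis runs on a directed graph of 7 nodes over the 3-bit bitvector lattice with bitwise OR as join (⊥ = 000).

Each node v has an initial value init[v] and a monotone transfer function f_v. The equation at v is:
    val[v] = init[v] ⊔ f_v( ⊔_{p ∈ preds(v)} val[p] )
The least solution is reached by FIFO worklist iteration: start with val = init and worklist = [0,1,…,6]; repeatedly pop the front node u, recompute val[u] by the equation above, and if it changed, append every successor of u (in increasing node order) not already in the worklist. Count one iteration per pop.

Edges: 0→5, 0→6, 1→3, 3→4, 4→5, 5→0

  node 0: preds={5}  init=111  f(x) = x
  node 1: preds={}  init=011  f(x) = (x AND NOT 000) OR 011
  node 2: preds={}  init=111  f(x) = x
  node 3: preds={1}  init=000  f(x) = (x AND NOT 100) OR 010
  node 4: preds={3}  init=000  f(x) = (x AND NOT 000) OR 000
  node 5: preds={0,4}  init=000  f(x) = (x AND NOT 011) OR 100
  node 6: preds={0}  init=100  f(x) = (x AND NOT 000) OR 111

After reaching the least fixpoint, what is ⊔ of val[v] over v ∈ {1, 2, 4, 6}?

Trace (8 dequeues):
  [1] u=0 | in 000 | out 111 | ==
  [2] u=1 | in 000 | out 011 | ==
  [3] u=2 | in 000 | out 111 | ==
  [4] u=3 | in 011 | out 011 | prev 000 | push {}
  [5] u=4 | in 011 | out 011 | prev 000 | push {}
  [6] u=5 | in 111 | out 100 | prev 000 | push {0}
  [7] u=6 | in 111 | out 111 | prev 100 | push {}
  [8] u=0 | in 100 | out 111 | ==

Converged values:
  [0] 111
  [1] 011
  [2] 111
  [3] 011
  [4] 011
  [5] 100
  [6] 111

111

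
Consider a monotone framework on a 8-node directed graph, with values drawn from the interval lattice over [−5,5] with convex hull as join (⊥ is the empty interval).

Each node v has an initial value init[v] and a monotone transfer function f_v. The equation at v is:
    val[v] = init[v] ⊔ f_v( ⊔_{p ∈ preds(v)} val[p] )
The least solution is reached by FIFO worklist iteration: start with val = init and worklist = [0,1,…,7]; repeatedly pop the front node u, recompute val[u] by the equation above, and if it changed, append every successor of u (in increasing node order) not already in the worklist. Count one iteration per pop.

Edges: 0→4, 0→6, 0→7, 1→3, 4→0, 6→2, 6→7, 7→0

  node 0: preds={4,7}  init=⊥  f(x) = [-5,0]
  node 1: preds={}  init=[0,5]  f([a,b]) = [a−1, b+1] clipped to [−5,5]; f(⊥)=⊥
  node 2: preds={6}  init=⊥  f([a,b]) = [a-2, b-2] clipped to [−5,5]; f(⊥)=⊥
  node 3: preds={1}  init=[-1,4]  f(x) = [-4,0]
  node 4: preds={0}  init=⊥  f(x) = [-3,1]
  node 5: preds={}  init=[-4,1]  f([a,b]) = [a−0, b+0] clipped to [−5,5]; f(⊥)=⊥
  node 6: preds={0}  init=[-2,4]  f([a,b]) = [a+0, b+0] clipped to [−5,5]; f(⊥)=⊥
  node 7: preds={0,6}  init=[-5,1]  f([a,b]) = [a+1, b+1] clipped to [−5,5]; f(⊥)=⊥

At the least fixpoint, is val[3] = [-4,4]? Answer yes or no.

Iteration log — 10 steps:
  step 1. node 0  ⊔preds=[-5,1]  new=[-5,0]  old=⊥  +wl: 
  step 2. node 1  ⊔preds=⊥  new=[0,5]  stable
  step 3. node 2  ⊔preds=[-2,4]  new=[-4,2]  old=⊥  +wl: 
  step 4. node 3  ⊔preds=[0,5]  new=[-4,4]  old=[-1,4]  +wl: 
  step 5. node 4  ⊔preds=[-5,0]  new=[-3,1]  old=⊥  +wl: 0
  step 6. node 5  ⊔preds=⊥  new=[-4,1]  stable
  step 7. node 6  ⊔preds=[-5,0]  new=[-5,4]  old=[-2,4]  +wl: 2
  step 8. node 7  ⊔preds=[-5,4]  new=[-5,5]  old=[-5,1]  +wl: 
  step 9. node 0  ⊔preds=[-5,5]  new=[-5,0]  stable
  step 10. node 2  ⊔preds=[-5,4]  new=[-5,2]  old=[-4,2]  +wl: 

Least fixpoint reached:
  node 0: [-5,0]
  node 1: [0,5]
  node 2: [-5,2]
  node 3: [-4,4]
  node 4: [-3,1]
  node 5: [-4,1]
  node 6: [-5,4]
  node 7: [-5,5]

yes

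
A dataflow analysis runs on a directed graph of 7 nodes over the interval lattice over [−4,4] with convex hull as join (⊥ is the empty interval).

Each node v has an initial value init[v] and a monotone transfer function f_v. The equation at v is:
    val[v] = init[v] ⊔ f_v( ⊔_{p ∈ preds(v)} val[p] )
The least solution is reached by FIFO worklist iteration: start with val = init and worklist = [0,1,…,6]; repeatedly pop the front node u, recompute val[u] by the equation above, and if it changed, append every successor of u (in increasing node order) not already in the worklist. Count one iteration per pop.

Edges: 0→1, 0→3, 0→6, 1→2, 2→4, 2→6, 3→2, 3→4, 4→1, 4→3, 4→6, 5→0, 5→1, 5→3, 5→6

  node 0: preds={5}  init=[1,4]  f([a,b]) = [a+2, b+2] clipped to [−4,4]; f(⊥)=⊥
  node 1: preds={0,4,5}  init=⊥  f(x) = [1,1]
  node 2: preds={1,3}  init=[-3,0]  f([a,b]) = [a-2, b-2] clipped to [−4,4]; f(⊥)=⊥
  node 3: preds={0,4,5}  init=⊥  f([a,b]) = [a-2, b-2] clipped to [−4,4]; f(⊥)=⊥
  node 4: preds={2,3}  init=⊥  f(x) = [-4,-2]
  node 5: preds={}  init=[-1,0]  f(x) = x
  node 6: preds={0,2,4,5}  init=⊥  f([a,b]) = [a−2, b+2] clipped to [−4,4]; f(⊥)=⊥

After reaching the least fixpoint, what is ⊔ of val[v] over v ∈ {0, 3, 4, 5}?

[-4,4]

Worklist (13 pops):
  #1 pop 0: in=[-1,0] → [1,4] (no change)
  #2 pop 1: in=[-1,4] → [1,1] (was ⊥); enqueue []
  #3 pop 2: in=[1,1] → [-3,0] (no change)
  #4 pop 3: in=[-1,4] → [-3,2] (was ⊥); enqueue [2]
  #5 pop 4: in=[-3,2] → [-4,-2] (was ⊥); enqueue [1,3]
  #6 pop 5: in=⊥ → [-1,0] (no change)
  #7 pop 6: in=[-4,4] → [-4,4] (was ⊥); enqueue []
  #8 pop 2: in=[-3,2] → [-4,0] (was [-3,0]); enqueue [4,6]
  #9 pop 1: in=[-4,4] → [1,1] (no change)
  #10 pop 3: in=[-4,4] → [-4,2] (was [-3,2]); enqueue [2]
  #11 pop 4: in=[-4,2] → [-4,-2] (no change)
  #12 pop 6: in=[-4,4] → [-4,4] (no change)
  #13 pop 2: in=[-4,2] → [-4,0] (no change)

Fixpoint:
  val[0] = [1,4]
  val[1] = [1,1]
  val[2] = [-4,0]
  val[3] = [-4,2]
  val[4] = [-4,-2]
  val[5] = [-1,0]
  val[6] = [-4,4]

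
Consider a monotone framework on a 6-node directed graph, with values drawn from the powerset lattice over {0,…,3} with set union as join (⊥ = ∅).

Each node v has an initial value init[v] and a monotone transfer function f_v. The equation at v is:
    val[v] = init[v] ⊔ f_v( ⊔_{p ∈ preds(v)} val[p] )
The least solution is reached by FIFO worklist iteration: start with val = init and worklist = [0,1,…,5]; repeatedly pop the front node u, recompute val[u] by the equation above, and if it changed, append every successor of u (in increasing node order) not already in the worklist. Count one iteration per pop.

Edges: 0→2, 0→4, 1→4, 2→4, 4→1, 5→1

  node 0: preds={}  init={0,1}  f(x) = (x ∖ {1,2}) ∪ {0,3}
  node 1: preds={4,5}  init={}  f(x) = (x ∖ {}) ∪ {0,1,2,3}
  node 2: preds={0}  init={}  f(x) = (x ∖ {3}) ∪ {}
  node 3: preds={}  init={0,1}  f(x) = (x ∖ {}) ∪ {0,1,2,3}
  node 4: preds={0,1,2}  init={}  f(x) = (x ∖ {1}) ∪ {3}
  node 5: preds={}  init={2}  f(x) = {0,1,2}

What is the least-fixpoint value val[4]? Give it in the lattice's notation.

{0,2,3}

Trace (7 dequeues):
  [1] u=0 | in {} | out {0,1,3} | prev {0,1} | push {}
  [2] u=1 | in {2} | out {0,1,2,3} | prev {} | push {}
  [3] u=2 | in {0,1,3} | out {0,1} | prev {} | push {}
  [4] u=3 | in {} | out {0,1,2,3} | prev {0,1} | push {}
  [5] u=4 | in {0,1,2,3} | out {0,2,3} | prev {} | push {1}
  [6] u=5 | in {} | out {0,1,2} | prev {2} | push {}
  [7] u=1 | in {0,1,2,3} | out {0,1,2,3} | ==

Converged values:
  [0] {0,1,3}
  [1] {0,1,2,3}
  [2] {0,1}
  [3] {0,1,2,3}
  [4] {0,2,3}
  [5] {0,1,2}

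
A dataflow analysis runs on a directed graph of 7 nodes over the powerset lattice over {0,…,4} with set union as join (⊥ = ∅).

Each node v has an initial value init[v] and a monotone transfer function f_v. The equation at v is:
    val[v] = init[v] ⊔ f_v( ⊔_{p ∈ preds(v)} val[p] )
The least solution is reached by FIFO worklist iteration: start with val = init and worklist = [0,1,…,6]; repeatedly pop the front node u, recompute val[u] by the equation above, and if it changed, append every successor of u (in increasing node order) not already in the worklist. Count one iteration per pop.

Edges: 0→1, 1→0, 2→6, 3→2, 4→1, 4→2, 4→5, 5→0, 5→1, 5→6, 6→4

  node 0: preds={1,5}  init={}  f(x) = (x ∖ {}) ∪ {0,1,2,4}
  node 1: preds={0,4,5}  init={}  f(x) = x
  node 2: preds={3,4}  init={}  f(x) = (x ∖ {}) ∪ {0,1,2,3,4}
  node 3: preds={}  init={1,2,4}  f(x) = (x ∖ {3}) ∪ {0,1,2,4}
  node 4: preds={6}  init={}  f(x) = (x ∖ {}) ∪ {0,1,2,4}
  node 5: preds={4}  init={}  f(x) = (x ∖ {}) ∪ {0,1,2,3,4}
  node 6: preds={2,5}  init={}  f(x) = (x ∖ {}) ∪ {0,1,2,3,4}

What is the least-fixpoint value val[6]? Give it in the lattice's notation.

{0,1,2,3,4}

Trace (15 dequeues):
  [1] u=0 | in {} | out {0,1,2,4} | prev {} | push {}
  [2] u=1 | in {0,1,2,4} | out {0,1,2,4} | prev {} | push {0}
  [3] u=2 | in {1,2,4} | out {0,1,2,3,4} | prev {} | push {}
  [4] u=3 | in {} | out {0,1,2,4} | prev {1,2,4} | push {2}
  [5] u=4 | in {} | out {0,1,2,4} | prev {} | push {1}
  [6] u=5 | in {0,1,2,4} | out {0,1,2,3,4} | prev {} | push {}
  [7] u=6 | in {0,1,2,3,4} | out {0,1,2,3,4} | prev {} | push {4}
  [8] u=0 | in {0,1,2,3,4} | out {0,1,2,3,4} | prev {0,1,2,4} | push {}
  [9] u=2 | in {0,1,2,4} | out {0,1,2,3,4} | ==
  [10] u=1 | in {0,1,2,3,4} | out {0,1,2,3,4} | prev {0,1,2,4} | push {0}
  [11] u=4 | in {0,1,2,3,4} | out {0,1,2,3,4} | prev {0,1,2,4} | push {1,2,5}
  [12] u=0 | in {0,1,2,3,4} | out {0,1,2,3,4} | ==
  [13] u=1 | in {0,1,2,3,4} | out {0,1,2,3,4} | ==
  [14] u=2 | in {0,1,2,3,4} | out {0,1,2,3,4} | ==
  [15] u=5 | in {0,1,2,3,4} | out {0,1,2,3,4} | ==

Converged values:
  [0] {0,1,2,3,4}
  [1] {0,1,2,3,4}
  [2] {0,1,2,3,4}
  [3] {0,1,2,4}
  [4] {0,1,2,3,4}
  [5] {0,1,2,3,4}
  [6] {0,1,2,3,4}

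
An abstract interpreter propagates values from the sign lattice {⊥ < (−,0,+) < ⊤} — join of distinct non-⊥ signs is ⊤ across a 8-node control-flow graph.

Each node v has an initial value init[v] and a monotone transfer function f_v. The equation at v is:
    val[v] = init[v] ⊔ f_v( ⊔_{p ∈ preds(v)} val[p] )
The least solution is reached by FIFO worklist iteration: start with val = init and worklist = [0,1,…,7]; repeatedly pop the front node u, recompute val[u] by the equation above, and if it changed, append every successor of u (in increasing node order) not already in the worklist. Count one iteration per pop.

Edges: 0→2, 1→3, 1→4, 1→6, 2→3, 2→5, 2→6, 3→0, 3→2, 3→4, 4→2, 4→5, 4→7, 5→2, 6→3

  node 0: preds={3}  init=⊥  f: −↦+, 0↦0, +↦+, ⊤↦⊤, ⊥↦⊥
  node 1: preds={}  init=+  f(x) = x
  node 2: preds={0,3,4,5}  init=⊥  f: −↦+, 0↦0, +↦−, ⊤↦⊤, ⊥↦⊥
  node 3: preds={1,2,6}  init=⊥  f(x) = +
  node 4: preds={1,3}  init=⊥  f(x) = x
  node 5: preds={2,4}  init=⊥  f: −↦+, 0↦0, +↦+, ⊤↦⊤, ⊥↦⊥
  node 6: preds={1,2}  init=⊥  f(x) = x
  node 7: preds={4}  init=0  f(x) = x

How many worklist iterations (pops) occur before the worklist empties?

Iteration log — 17 steps:
  step 1. node 0  ⊔preds=⊥  new=⊥  stable
  step 2. node 1  ⊔preds=⊥  new=+  stable
  step 3. node 2  ⊔preds=⊥  new=⊥  stable
  step 4. node 3  ⊔preds=+  new=+  old=⊥  +wl: 0,2
  step 5. node 4  ⊔preds=+  new=+  old=⊥  +wl: 
  step 6. node 5  ⊔preds=+  new=+  old=⊥  +wl: 
  step 7. node 6  ⊔preds=+  new=+  old=⊥  +wl: 3
  step 8. node 7  ⊔preds=+  new=⊤  old=0  +wl: 
  step 9. node 0  ⊔preds=+  new=+  old=⊥  +wl: 
  step 10. node 2  ⊔preds=+  new=−  old=⊥  +wl: 5,6
  step 11. node 3  ⊔preds=⊤  new=+  stable
  step 12. node 5  ⊔preds=⊤  new=⊤  old=+  +wl: 2
  step 13. node 6  ⊔preds=⊤  new=⊤  old=+  +wl: 3
  step 14. node 2  ⊔preds=⊤  new=⊤  old=−  +wl: 5,6
  step 15. node 3  ⊔preds=⊤  new=+  stable
  step 16. node 5  ⊔preds=⊤  new=⊤  stable
  step 17. node 6  ⊔preds=⊤  new=⊤  stable

Least fixpoint reached:
  node 0: +
  node 1: +
  node 2: ⊤
  node 3: +
  node 4: +
  node 5: ⊤
  node 6: ⊤
  node 7: ⊤

17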